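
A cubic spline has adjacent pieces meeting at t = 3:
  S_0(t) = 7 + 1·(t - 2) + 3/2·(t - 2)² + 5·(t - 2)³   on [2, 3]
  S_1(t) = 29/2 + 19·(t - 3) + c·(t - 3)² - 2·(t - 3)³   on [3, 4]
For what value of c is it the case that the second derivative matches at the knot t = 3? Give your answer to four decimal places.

16.5000

S_0''(t) = 3 + 30·(t - 2), so S_0''(3) = 33. On the right, S_1''(3) = 2c, so c = 33/2.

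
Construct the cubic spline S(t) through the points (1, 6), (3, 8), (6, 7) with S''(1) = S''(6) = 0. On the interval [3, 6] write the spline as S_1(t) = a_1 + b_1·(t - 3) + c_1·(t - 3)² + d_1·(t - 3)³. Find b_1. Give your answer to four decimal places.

With M_i denoting the second derivative at x_i, h_i = 2, 3, and Δ_i = (y_(i+1) − y_i)/h_i = 1, -1/3:
  2·M_0 + 10·M_1 + 3·M_2 = 6(Δ_1 - Δ_0) = -8
Natural end conditions: M_0 = M_2 = 0.
Forward elimination and back-substitution give M_0 = 0, M_1 = -4/5, M_2 = 0.
On [3, 6], with S_1(t) = a_1 + b_1·(t - 3) + c_1·(t - 3)² + d_1·(t - 3)³: c_1 = M_1/2 = -2/5, d_1 = (M_2 - M_1)/(6h_1) = 2/45, b_1 = Δ_1 - h_1(2M_1 + M_2)/6 = 7/15.

0.4667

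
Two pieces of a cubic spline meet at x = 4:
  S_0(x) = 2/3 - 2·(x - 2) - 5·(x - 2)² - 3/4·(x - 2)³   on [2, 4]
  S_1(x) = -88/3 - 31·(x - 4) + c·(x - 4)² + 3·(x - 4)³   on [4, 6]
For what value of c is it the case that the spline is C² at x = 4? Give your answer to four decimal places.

-9.5000

S_0''(x) = -10 - 9/2·(x - 2), so S_0''(4) = -19. On the right, S_1''(4) = 2c, so c = -19/2.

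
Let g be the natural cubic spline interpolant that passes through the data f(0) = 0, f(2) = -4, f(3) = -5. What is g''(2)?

1

Let M_i = g''(x_i). Step sizes h_i = 2, 1; slopes of the chords Δ_i = (y_(i+1) - y_i)/h_i = -2, -1.
  2·M_0 + 6·M_1 + 1·M_2 = 6(Δ_1 - Δ_0) = 6
Natural end conditions: M_0 = M_2 = 0.
Hence M_0 = 0, M_1 = 1, M_2 = 0.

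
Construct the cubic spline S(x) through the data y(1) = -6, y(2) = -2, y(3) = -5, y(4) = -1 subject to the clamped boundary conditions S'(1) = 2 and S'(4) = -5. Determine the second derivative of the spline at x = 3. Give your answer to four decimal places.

With σ_i denoting the second derivative at x_i, h_i = 1, 1, 1, and Δ_i = (y_(i+1) − y_i)/h_i = 4, -3, 4:
  1·σ_0 + 4·σ_1 + 1·σ_2 = 6(Δ_1 - Δ_0) = -42
  1·σ_1 + 4·σ_2 + 1·σ_3 = 6(Δ_2 - Δ_1) = 42
Clamped end conditions give two more equations: 2h_0·σ_0 + h_0·σ_1 = 6(Δ_0 - S'(1)) = 12 and h_2·σ_2 + 2h_2·σ_3 = 6(S'(4) - Δ_2) = -54.
Forward elimination and back-substitution give σ_0 = 248/15, σ_1 = -316/15, σ_2 = 386/15, σ_3 = -598/15.

25.7333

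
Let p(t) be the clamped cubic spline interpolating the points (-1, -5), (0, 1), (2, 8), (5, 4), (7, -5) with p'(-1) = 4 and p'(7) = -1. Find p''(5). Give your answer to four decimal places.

-2.8132

With M_i denoting the second derivative at x_i, h_i = 1, 2, 3, 2, and Δ_i = (y_(i+1) − y_i)/h_i = 6, 7/2, -4/3, -9/2:
  1·M_0 + 6·M_1 + 2·M_2 = 6(Δ_1 - Δ_0) = -15
  2·M_1 + 10·M_2 + 3·M_3 = 6(Δ_2 - Δ_1) = -29
  3·M_2 + 10·M_3 + 2·M_4 = 6(Δ_3 - Δ_2) = -19
Clamped end conditions give two more equations: 2h_0·M_0 + h_0·M_1 = 6(Δ_0 - p'(-1)) = 12 and h_3·M_3 + 2h_3·M_4 = 6(p'(7) - Δ_3) = 21.
Solving the tridiagonal system: M_0 = 2090/273, M_1 = -904/273, M_2 = -761/546, M_3 = -256/91, M_4 = 2423/364.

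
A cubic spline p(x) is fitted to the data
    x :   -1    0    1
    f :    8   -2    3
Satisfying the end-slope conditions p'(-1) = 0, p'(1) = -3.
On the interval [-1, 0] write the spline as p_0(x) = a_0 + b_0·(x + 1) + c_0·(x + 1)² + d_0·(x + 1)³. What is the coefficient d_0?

17

Put σ_i = p'' at the i-th knot. Here h = (1, 1) and Δ = (-10, 5), so the interior equations h_(i-1)·σ_(i-1) + 2(h_(i-1)+h_i)·σ_i + h_i·σ_(i+1) = 6(Δ_i − Δ_(i-1)) read
  1·σ_0 + 4·σ_1 + 1·σ_2 = 6(Δ_1 - Δ_0) = 90
Clamped end conditions give two more equations: 2h_0·σ_0 + h_0·σ_1 = 6(Δ_0 - p'(-1)) = -60 and h_1·σ_1 + 2h_1·σ_2 = 6(p'(1) - Δ_1) = -48.
Forward elimination and back-substitution give σ_0 = -54, σ_1 = 48, σ_2 = -48.
On [-1, 0], with p_0(x) = a_0 + b_0·(x + 1) + c_0·(x + 1)² + d_0·(x + 1)³: c_0 = σ_0/2 = -27, d_0 = (σ_1 - σ_0)/(6h_0) = 17, b_0 = Δ_0 - h_0(2σ_0 + σ_1)/6 = 0.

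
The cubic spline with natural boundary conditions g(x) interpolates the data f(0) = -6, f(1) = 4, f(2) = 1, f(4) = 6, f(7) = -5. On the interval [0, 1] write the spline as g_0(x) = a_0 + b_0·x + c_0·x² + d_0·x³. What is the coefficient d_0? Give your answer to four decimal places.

Put σ_i = g'' at the i-th knot. Here h = (1, 1, 2, 3) and Δ = (10, -3, 5/2, -11/3), so the interior equations h_(i-1)·σ_(i-1) + 2(h_(i-1)+h_i)·σ_i + h_i·σ_(i+1) = 6(Δ_i − Δ_(i-1)) read
  1·σ_0 + 4·σ_1 + 1·σ_2 = 6(Δ_1 - Δ_0) = -78
  1·σ_1 + 6·σ_2 + 2·σ_3 = 6(Δ_2 - Δ_1) = 33
  2·σ_2 + 10·σ_3 + 3·σ_4 = 6(Δ_3 - Δ_2) = -37
Natural end conditions: σ_0 = σ_4 = 0.
Solving the tridiagonal system: σ_0 = 0, σ_1 = -2386/107, σ_2 = 1198/107, σ_3 = -1271/214, σ_4 = 0.
On [0, 1], with g_0(x) = a_0 + b_0·x + c_0·x² + d_0·x³: c_0 = σ_0/2 = 0, d_0 = (σ_1 - σ_0)/(6h_0) = -1193/321, b_0 = Δ_0 - h_0(2σ_0 + σ_1)/6 = 4403/321.

-3.7165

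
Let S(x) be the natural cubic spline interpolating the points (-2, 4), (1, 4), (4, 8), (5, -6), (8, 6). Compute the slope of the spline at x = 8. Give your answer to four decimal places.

Let m_i = S''(x_i). Step sizes h_i = 3, 3, 1, 3; slopes of the chords Δ_i = (y_(i+1) - y_i)/h_i = 0, 4/3, -14, 4.
  3·m_0 + 12·m_1 + 3·m_2 = 6(Δ_1 - Δ_0) = 8
  3·m_1 + 8·m_2 + 1·m_3 = 6(Δ_2 - Δ_1) = -92
  1·m_2 + 8·m_3 + 3·m_4 = 6(Δ_3 - Δ_2) = 108
Natural end conditions: m_0 = m_4 = 0.
Hence m_0 = 0, m_1 = 253/57, m_2 = -860/57, m_3 = 877/57, m_4 = 0.
On [5, 8], S'(x) = b_3 + 2c_3·(x - 5) + 3d_3·(x - 5)² with b_3 = Δ_3 - h_3(2m_3 + m_4)/6 = -649/57, c_3 = m_3/2 = 877/114, d_3 = (m_4 - m_3)/(6h_3) = -877/1026. So S'(8) = 1333/114.

11.6930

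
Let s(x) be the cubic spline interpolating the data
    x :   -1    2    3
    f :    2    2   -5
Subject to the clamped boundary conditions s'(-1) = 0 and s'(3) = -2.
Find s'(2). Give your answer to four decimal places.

-7.1250

Let M_i = s''(x_i). Step sizes h_i = 3, 1; slopes of the chords Δ_i = (y_(i+1) - y_i)/h_i = 0, -7.
  3·M_0 + 8·M_1 + 1·M_2 = 6(Δ_1 - Δ_0) = -42
Clamped end conditions give two more equations: 2h_0·M_0 + h_0·M_1 = 6(Δ_0 - s'(-1)) = 0 and h_1·M_1 + 2h_1·M_2 = 6(s'(3) - Δ_1) = 30.
Hence M_0 = 19/4, M_1 = -19/2, M_2 = 79/4.
On [2, 3], s'(x) = b_1 + 2c_1·(x - 2) + 3d_1·(x - 2)² with b_1 = Δ_1 - h_1(2M_1 + M_2)/6 = -57/8, c_1 = M_1/2 = -19/4, d_1 = (M_2 - M_1)/(6h_1) = 39/8. So s'(2) = -57/8.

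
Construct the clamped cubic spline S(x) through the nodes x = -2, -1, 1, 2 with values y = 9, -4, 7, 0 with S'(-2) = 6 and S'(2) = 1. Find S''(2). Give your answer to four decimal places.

40.7714

Let M_i = S''(x_i). Step sizes h_i = 1, 2, 1; slopes of the chords Δ_i = (y_(i+1) - y_i)/h_i = -13, 11/2, -7.
  1·M_0 + 6·M_1 + 2·M_2 = 6(Δ_1 - Δ_0) = 111
  2·M_1 + 6·M_2 + 1·M_3 = 6(Δ_2 - Δ_1) = -75
Clamped end conditions give two more equations: 2h_0·M_0 + h_0·M_1 = 6(Δ_0 - S'(-2)) = -114 and h_2·M_2 + 2h_2·M_3 = 6(S'(2) - Δ_2) = 48.
Solving the tridiagonal system: M_0 = -2743/35, M_1 = 1496/35, M_2 = -1174/35, M_3 = 1427/35.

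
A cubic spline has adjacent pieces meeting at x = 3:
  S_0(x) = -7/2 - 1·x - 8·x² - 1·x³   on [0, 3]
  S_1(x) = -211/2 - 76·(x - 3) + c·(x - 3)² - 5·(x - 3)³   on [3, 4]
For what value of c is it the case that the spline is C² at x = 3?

S_0''(x) = -16 - 6·x, so S_0''(3) = -34. On the right, S_1''(3) = 2c, so c = -17.

-17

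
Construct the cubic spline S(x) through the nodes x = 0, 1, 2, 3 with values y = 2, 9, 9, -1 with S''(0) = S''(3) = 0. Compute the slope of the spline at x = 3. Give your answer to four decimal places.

-12.2000

Put M_i = S'' at the i-th knot. Here h = (1, 1, 1) and Δ = (7, 0, -10), so the interior equations h_(i-1)·M_(i-1) + 2(h_(i-1)+h_i)·M_i + h_i·M_(i+1) = 6(Δ_i − Δ_(i-1)) read
  1·M_0 + 4·M_1 + 1·M_2 = 6(Δ_1 - Δ_0) = -42
  1·M_1 + 4·M_2 + 1·M_3 = 6(Δ_2 - Δ_1) = -60
Natural end conditions: M_0 = M_3 = 0.
Solving: M_0 = 0, M_1 = -36/5, M_2 = -66/5, M_3 = 0.
On [2, 3], S'(x) = b_2 + 2c_2·(x - 2) + 3d_2·(x - 2)² with b_2 = Δ_2 - h_2(2M_2 + M_3)/6 = -28/5, c_2 = M_2/2 = -33/5, d_2 = (M_3 - M_2)/(6h_2) = 11/5. So S'(3) = -61/5.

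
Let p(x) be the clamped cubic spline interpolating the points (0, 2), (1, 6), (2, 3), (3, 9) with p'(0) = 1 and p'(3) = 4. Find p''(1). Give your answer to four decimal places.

Put M_i = p'' at the i-th knot. Here h = (1, 1, 1) and Δ = (4, -3, 6), so the interior equations h_(i-1)·M_(i-1) + 2(h_(i-1)+h_i)·M_i + h_i·M_(i+1) = 6(Δ_i − Δ_(i-1)) read
  1·M_0 + 4·M_1 + 1·M_2 = 6(Δ_1 - Δ_0) = -42
  1·M_1 + 4·M_2 + 1·M_3 = 6(Δ_2 - Δ_1) = 54
Clamped end conditions give two more equations: 2h_0·M_0 + h_0·M_1 = 6(Δ_0 - p'(0)) = 18 and h_2·M_2 + 2h_2·M_3 = 6(p'(3) - Δ_2) = -12.
Hence M_0 = 98/5, M_1 = -106/5, M_2 = 116/5, M_3 = -88/5.

-21.2000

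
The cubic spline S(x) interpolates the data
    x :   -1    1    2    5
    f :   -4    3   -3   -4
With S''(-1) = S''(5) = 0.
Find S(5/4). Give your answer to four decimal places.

1.8532

Write M_i for S''(x_i). With h_i = 2, 1, 3 and divided differences Δ_i = 7/2, -6, -1/3, the continuity of S' gives the tridiagonal system
  2·M_0 + 6·M_1 + 1·M_2 = 6(Δ_1 - Δ_0) = -57
  1·M_1 + 8·M_2 + 3·M_3 = 6(Δ_2 - Δ_1) = 34
Natural end conditions: M_0 = M_3 = 0.
Hence M_0 = 0, M_1 = -490/47, M_2 = 261/47, M_3 = 0.
On [1, 2], S(x) = 3 - 973/282·(x - 1) - 245/47·(x - 1)² + 751/282·(x - 1)³.
With (x - 1) = 1/4: S(5/4) = 11149/6016.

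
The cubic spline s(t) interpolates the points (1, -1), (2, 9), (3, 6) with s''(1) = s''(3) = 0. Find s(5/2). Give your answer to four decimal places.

8.7188

Let σ_i = s''(x_i). Step sizes h_i = 1, 1; slopes of the chords Δ_i = (y_(i+1) - y_i)/h_i = 10, -3.
  1·σ_0 + 4·σ_1 + 1·σ_2 = 6(Δ_1 - Δ_0) = -78
Natural end conditions: σ_0 = σ_2 = 0.
Forward elimination and back-substitution give σ_0 = 0, σ_1 = -39/2, σ_2 = 0.
On [2, 3], s(t) = 9 + 7/2·(t - 2) - 39/4·(t - 2)² + 13/4·(t - 2)³.
With (t - 2) = 1/2: s(5/2) = 279/32.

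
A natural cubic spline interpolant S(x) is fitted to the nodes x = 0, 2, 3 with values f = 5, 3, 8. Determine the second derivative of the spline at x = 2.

With m_i denoting the second derivative at x_i, h_i = 2, 1, and Δ_i = (y_(i+1) − y_i)/h_i = -1, 5:
  2·m_0 + 6·m_1 + 1·m_2 = 6(Δ_1 - Δ_0) = 36
Natural end conditions: m_0 = m_2 = 0.
Hence m_0 = 0, m_1 = 6, m_2 = 0.

6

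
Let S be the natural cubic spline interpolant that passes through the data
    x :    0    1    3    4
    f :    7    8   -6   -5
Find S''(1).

With σ_i denoting the second derivative at x_i, h_i = 1, 2, 1, and Δ_i = (y_(i+1) − y_i)/h_i = 1, -7, 1:
  1·σ_0 + 6·σ_1 + 2·σ_2 = 6(Δ_1 - Δ_0) = -48
  2·σ_1 + 6·σ_2 + 1·σ_3 = 6(Δ_2 - Δ_1) = 48
Natural end conditions: σ_0 = σ_3 = 0.
Hence σ_0 = 0, σ_1 = -12, σ_2 = 12, σ_3 = 0.

-12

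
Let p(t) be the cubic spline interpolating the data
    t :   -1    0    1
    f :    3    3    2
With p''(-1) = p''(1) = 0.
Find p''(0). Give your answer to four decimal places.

Let M_i = p''(x_i). Step sizes h_i = 1, 1; slopes of the chords Δ_i = (y_(i+1) - y_i)/h_i = 0, -1.
  1·M_0 + 4·M_1 + 1·M_2 = 6(Δ_1 - Δ_0) = -6
Natural end conditions: M_0 = M_2 = 0.
Forward elimination and back-substitution give M_0 = 0, M_1 = -3/2, M_2 = 0.

-1.5000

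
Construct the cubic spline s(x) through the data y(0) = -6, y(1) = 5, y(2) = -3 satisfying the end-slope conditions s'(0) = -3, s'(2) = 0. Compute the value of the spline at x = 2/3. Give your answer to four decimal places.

1.4815

Write M_i for s''(x_i). With h_i = 1, 1 and divided differences Δ_i = 11, -8, the continuity of s' gives the tridiagonal system
  1·M_0 + 4·M_1 + 1·M_2 = 6(Δ_1 - Δ_0) = -114
Clamped end conditions give two more equations: 2h_0·M_0 + h_0·M_1 = 6(Δ_0 - s'(0)) = 84 and h_1·M_1 + 2h_1·M_2 = 6(s'(2) - Δ_1) = 48.
Forward elimination and back-substitution give M_0 = 72, M_1 = -60, M_2 = 54.
On [0, 1], s(x) = -6 - 3·x + 36·x² - 22·x³.
With x = 2/3: s(2/3) = 40/27.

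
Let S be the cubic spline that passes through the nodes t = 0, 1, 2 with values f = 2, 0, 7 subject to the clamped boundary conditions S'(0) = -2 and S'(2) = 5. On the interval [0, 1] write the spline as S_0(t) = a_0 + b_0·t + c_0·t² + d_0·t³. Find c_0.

-5

Put M_i = S'' at the i-th knot. Here h = (1, 1) and Δ = (-2, 7), so the interior equations h_(i-1)·M_(i-1) + 2(h_(i-1)+h_i)·M_i + h_i·M_(i+1) = 6(Δ_i − Δ_(i-1)) read
  1·M_0 + 4·M_1 + 1·M_2 = 6(Δ_1 - Δ_0) = 54
Clamped end conditions give two more equations: 2h_0·M_0 + h_0·M_1 = 6(Δ_0 - S'(0)) = 0 and h_1·M_1 + 2h_1·M_2 = 6(S'(2) - Δ_1) = -12.
Solving: M_0 = -10, M_1 = 20, M_2 = -16.
On [0, 1], with S_0(t) = a_0 + b_0·t + c_0·t² + d_0·t³: c_0 = M_0/2 = -5, d_0 = (M_1 - M_0)/(6h_0) = 5, b_0 = Δ_0 - h_0(2M_0 + M_1)/6 = -2.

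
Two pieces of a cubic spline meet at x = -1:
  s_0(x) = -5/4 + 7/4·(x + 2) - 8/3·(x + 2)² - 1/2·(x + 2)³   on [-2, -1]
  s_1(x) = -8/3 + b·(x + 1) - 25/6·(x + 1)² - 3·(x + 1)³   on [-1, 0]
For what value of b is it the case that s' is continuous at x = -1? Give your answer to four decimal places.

s_0'(x) = 7/4 - 16/3·(x + 2) - 3/2·(x + 2)², so s_0'(-1) = -61/12. On the right, s_1'(-1) = b, so b = -61/12.

-5.0833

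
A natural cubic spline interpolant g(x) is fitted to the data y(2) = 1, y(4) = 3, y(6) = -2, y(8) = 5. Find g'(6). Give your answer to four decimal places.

-0.1667

With m_i denoting the second derivative at x_i, h_i = 2, 2, 2, and Δ_i = (y_(i+1) − y_i)/h_i = 1, -5/2, 7/2:
  2·m_0 + 8·m_1 + 2·m_2 = 6(Δ_1 - Δ_0) = -21
  2·m_1 + 8·m_2 + 2·m_3 = 6(Δ_2 - Δ_1) = 36
Natural end conditions: m_0 = m_3 = 0.
Forward elimination and back-substitution give m_0 = 0, m_1 = -4, m_2 = 11/2, m_3 = 0.
On [6, 8], g'(x) = b_2 + 2c_2·(x - 6) + 3d_2·(x - 6)² with b_2 = Δ_2 - h_2(2m_2 + m_3)/6 = -1/6, c_2 = m_2/2 = 11/4, d_2 = (m_3 - m_2)/(6h_2) = -11/24. So g'(6) = -1/6.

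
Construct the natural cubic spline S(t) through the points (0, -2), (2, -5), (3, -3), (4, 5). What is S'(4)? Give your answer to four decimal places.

With M_i denoting the second derivative at x_i, h_i = 2, 1, 1, and Δ_i = (y_(i+1) − y_i)/h_i = -3/2, 2, 8:
  2·M_0 + 6·M_1 + 1·M_2 = 6(Δ_1 - Δ_0) = 21
  1·M_1 + 4·M_2 + 1·M_3 = 6(Δ_2 - Δ_1) = 36
Natural end conditions: M_0 = M_3 = 0.
Forward elimination and back-substitution give M_0 = 0, M_1 = 48/23, M_2 = 195/23, M_3 = 0.
On [3, 4], S'(t) = b_2 + 2c_2·(t - 3) + 3d_2·(t - 3)² with b_2 = Δ_2 - h_2(2M_2 + M_3)/6 = 119/23, c_2 = M_2/2 = 195/46, d_2 = (M_3 - M_2)/(6h_2) = -65/46. So S'(4) = 433/46.

9.4130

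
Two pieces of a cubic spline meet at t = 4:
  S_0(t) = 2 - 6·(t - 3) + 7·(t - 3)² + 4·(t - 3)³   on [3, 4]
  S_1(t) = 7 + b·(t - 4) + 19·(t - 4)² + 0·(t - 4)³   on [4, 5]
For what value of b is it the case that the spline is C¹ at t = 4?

S_0'(t) = -6 + 14·(t - 3) + 12·(t - 3)², so S_0'(4) = 20. On the right, S_1'(4) = b, so b = 20.

20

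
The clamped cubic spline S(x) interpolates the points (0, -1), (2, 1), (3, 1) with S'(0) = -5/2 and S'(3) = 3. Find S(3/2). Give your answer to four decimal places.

Write M_i for S''(x_i). With h_i = 2, 1 and divided differences Δ_i = 1, 0, the continuity of S' gives the tridiagonal system
  2·M_0 + 6·M_1 + 1·M_2 = 6(Δ_1 - Δ_0) = -6
Clamped end conditions give two more equations: 2h_0·M_0 + h_0·M_1 = 6(Δ_0 - S'(0)) = 21 and h_1·M_1 + 2h_1·M_2 = 6(S'(3) - Δ_1) = 18.
Solving the tridiagonal system: M_0 = 97/12, M_1 = -17/3, M_2 = 71/6.
On [0, 2], S(x) = -1 - 5/2·x + 97/24·x² - 55/48·x³.
With x = 3/2: S(3/2) = 61/128.

0.4766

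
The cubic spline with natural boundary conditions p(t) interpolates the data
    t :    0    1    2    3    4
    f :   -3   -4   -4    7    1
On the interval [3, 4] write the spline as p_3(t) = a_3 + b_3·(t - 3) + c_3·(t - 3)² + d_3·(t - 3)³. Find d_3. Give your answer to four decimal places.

5.3214

Let M_i = p''(x_i). Step sizes h_i = 1, 1, 1, 1; slopes of the chords Δ_i = (y_(i+1) - y_i)/h_i = -1, 0, 11, -6.
  1·M_0 + 4·M_1 + 1·M_2 = 6(Δ_1 - Δ_0) = 6
  1·M_1 + 4·M_2 + 1·M_3 = 6(Δ_2 - Δ_1) = 66
  1·M_2 + 4·M_3 + 1·M_4 = 6(Δ_3 - Δ_2) = -102
Natural end conditions: M_0 = M_4 = 0.
Solving: M_0 = 0, M_1 = -69/14, M_2 = 180/7, M_3 = -447/14, M_4 = 0.
On [3, 4], with p_3(t) = a_3 + b_3·(t - 3) + c_3·(t - 3)² + d_3·(t - 3)³: c_3 = M_3/2 = -447/28, d_3 = (M_4 - M_3)/(6h_3) = 149/28, b_3 = Δ_3 - h_3(2M_3 + M_4)/6 = 65/14.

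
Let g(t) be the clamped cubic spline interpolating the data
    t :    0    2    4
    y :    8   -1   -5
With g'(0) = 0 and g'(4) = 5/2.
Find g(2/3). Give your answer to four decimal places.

6.4815

With M_i denoting the second derivative at x_i, h_i = 2, 2, and Δ_i = (y_(i+1) − y_i)/h_i = -9/2, -2:
  2·M_0 + 8·M_1 + 2·M_2 = 6(Δ_1 - Δ_0) = 15
Clamped end conditions give two more equations: 2h_0·M_0 + h_0·M_1 = 6(Δ_0 - g'(0)) = -27 and h_1·M_1 + 2h_1·M_2 = 6(g'(4) - Δ_1) = 27.
Solving: M_0 = -8, M_1 = 5/2, M_2 = 11/2.
On [0, 2], g(t) = 8 + 0·t - 4·t² + 7/8·t³.
With t = 2/3: g(2/3) = 175/27.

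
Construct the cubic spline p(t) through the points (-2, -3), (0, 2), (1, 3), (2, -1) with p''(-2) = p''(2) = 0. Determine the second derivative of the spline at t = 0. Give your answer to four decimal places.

With σ_i denoting the second derivative at x_i, h_i = 2, 1, 1, and Δ_i = (y_(i+1) − y_i)/h_i = 5/2, 1, -4:
  2·σ_0 + 6·σ_1 + 1·σ_2 = 6(Δ_1 - Δ_0) = -9
  1·σ_1 + 4·σ_2 + 1·σ_3 = 6(Δ_2 - Δ_1) = -30
Natural end conditions: σ_0 = σ_3 = 0.
Solving: σ_0 = 0, σ_1 = -6/23, σ_2 = -171/23, σ_3 = 0.

-0.2609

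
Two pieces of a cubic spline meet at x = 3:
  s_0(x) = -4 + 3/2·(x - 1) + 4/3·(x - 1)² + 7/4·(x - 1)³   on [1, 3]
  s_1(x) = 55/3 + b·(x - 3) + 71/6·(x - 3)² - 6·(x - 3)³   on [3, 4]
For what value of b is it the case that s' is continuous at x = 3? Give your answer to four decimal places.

27.8333

s_0'(x) = 3/2 + 8/3·(x - 1) + 21/4·(x - 1)², so s_0'(3) = 167/6. On the right, s_1'(3) = b, so b = 167/6.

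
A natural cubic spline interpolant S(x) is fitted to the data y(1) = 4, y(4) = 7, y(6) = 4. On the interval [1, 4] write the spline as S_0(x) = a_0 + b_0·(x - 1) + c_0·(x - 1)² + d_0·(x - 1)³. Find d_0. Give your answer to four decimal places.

-0.0833

Put σ_i = S'' at the i-th knot. Here h = (3, 2) and Δ = (1, -3/2), so the interior equations h_(i-1)·σ_(i-1) + 2(h_(i-1)+h_i)·σ_i + h_i·σ_(i+1) = 6(Δ_i − Δ_(i-1)) read
  3·σ_0 + 10·σ_1 + 2·σ_2 = 6(Δ_1 - Δ_0) = -15
Natural end conditions: σ_0 = σ_2 = 0.
Solving the tridiagonal system: σ_0 = 0, σ_1 = -3/2, σ_2 = 0.
On [1, 4], with S_0(x) = a_0 + b_0·(x - 1) + c_0·(x - 1)² + d_0·(x - 1)³: c_0 = σ_0/2 = 0, d_0 = (σ_1 - σ_0)/(6h_0) = -1/12, b_0 = Δ_0 - h_0(2σ_0 + σ_1)/6 = 7/4.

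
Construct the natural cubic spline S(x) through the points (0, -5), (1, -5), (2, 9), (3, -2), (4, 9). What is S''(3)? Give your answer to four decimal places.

47.5714

Put m_i = S'' at the i-th knot. Here h = (1, 1, 1, 1) and Δ = (0, 14, -11, 11), so the interior equations h_(i-1)·m_(i-1) + 2(h_(i-1)+h_i)·m_i + h_i·m_(i+1) = 6(Δ_i − Δ_(i-1)) read
  1·m_0 + 4·m_1 + 1·m_2 = 6(Δ_1 - Δ_0) = 84
  1·m_1 + 4·m_2 + 1·m_3 = 6(Δ_2 - Δ_1) = -150
  1·m_2 + 4·m_3 + 1·m_4 = 6(Δ_3 - Δ_2) = 132
Natural end conditions: m_0 = m_4 = 0.
Solving the tridiagonal system: m_0 = 0, m_1 = 249/7, m_2 = -408/7, m_3 = 333/7, m_4 = 0.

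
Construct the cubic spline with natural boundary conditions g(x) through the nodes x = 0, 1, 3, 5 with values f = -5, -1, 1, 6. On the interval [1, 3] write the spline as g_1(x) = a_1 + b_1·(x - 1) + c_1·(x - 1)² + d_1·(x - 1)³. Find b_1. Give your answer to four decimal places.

2.7727

With σ_i denoting the second derivative at x_i, h_i = 1, 2, 2, and Δ_i = (y_(i+1) − y_i)/h_i = 4, 1, 5/2:
  1·σ_0 + 6·σ_1 + 2·σ_2 = 6(Δ_1 - Δ_0) = -18
  2·σ_1 + 8·σ_2 + 2·σ_3 = 6(Δ_2 - Δ_1) = 9
Natural end conditions: σ_0 = σ_3 = 0.
Hence σ_0 = 0, σ_1 = -81/22, σ_2 = 45/22, σ_3 = 0.
On [1, 3], with g_1(x) = a_1 + b_1·(x - 1) + c_1·(x - 1)² + d_1·(x - 1)³: c_1 = σ_1/2 = -81/44, d_1 = (σ_2 - σ_1)/(6h_1) = 21/44, b_1 = Δ_1 - h_1(2σ_1 + σ_2)/6 = 61/22.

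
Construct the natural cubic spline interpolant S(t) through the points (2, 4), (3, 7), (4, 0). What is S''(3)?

-15

Write σ_i for S''(x_i). With h_i = 1, 1 and divided differences Δ_i = 3, -7, the continuity of S' gives the tridiagonal system
  1·σ_0 + 4·σ_1 + 1·σ_2 = 6(Δ_1 - Δ_0) = -60
Natural end conditions: σ_0 = σ_2 = 0.
Solving: σ_0 = 0, σ_1 = -15, σ_2 = 0.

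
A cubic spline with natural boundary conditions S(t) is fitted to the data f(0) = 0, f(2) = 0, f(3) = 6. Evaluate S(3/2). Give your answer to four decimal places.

Let σ_i = S''(x_i). Step sizes h_i = 2, 1; slopes of the chords Δ_i = (y_(i+1) - y_i)/h_i = 0, 6.
  2·σ_0 + 6·σ_1 + 1·σ_2 = 6(Δ_1 - Δ_0) = 36
Natural end conditions: σ_0 = σ_2 = 0.
Hence σ_0 = 0, σ_1 = 6, σ_2 = 0.
On [0, 2], S(t) = 0 - 2·t + 0·t² + 1/2·t³.
With t = 3/2: S(3/2) = -21/16.

-1.3125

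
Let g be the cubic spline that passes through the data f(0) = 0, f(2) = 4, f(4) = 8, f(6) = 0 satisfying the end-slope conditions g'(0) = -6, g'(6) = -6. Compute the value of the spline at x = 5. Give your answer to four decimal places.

5.2000

Write m_i for g''(x_i). With h_i = 2, 2, 2 and divided differences Δ_i = 2, 2, -4, the continuity of g' gives the tridiagonal system
  2·m_0 + 8·m_1 + 2·m_2 = 6(Δ_1 - Δ_0) = 0
  2·m_1 + 8·m_2 + 2·m_3 = 6(Δ_2 - Δ_1) = -36
Clamped end conditions give two more equations: 2h_0·m_0 + h_0·m_1 = 6(Δ_0 - g'(0)) = 48 and h_2·m_2 + 2h_2·m_3 = 6(g'(6) - Δ_2) = -12.
Solving: m_0 = 66/5, m_1 = -12/5, m_2 = -18/5, m_3 = -6/5.
On [4, 6], g(x) = 8 - 6/5·(x - 4) - 9/5·(x - 4)² + 1/5·(x - 4)³.
With (x - 4) = 1: g(5) = 26/5.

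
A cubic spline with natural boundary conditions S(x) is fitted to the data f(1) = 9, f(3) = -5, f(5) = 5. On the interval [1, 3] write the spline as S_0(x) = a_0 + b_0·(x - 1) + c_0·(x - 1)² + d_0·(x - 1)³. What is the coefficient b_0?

-10

Let M_i = S''(x_i). Step sizes h_i = 2, 2; slopes of the chords Δ_i = (y_(i+1) - y_i)/h_i = -7, 5.
  2·M_0 + 8·M_1 + 2·M_2 = 6(Δ_1 - Δ_0) = 72
Natural end conditions: M_0 = M_2 = 0.
Solving: M_0 = 0, M_1 = 9, M_2 = 0.
On [1, 3], with S_0(x) = a_0 + b_0·(x - 1) + c_0·(x - 1)² + d_0·(x - 1)³: c_0 = M_0/2 = 0, d_0 = (M_1 - M_0)/(6h_0) = 3/4, b_0 = Δ_0 - h_0(2M_0 + M_1)/6 = -10.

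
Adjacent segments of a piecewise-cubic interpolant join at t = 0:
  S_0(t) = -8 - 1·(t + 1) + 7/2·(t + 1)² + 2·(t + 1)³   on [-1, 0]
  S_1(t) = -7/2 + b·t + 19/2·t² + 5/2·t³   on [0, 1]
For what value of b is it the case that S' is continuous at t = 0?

12

S_0'(t) = -1 + 7·(t + 1) + 6·(t + 1)², so S_0'(0) = 12. On the right, S_1'(0) = b, so b = 12.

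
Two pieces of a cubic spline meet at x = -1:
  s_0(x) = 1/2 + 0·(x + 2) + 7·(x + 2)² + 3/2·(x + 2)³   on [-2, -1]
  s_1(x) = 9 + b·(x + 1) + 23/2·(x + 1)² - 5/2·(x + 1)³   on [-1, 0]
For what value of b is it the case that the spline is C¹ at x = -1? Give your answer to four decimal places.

s_0'(x) = 0 + 14·(x + 2) + 9/2·(x + 2)², so s_0'(-1) = 37/2. On the right, s_1'(-1) = b, so b = 37/2.

18.5000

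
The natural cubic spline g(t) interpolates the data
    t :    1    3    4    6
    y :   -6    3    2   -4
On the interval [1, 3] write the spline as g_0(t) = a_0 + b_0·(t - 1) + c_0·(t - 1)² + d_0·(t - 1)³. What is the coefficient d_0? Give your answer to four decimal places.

-0.4429

Put M_i = g'' at the i-th knot. Here h = (2, 1, 2) and Δ = (9/2, -1, -3), so the interior equations h_(i-1)·M_(i-1) + 2(h_(i-1)+h_i)·M_i + h_i·M_(i+1) = 6(Δ_i − Δ_(i-1)) read
  2·M_0 + 6·M_1 + 1·M_2 = 6(Δ_1 - Δ_0) = -33
  1·M_1 + 6·M_2 + 2·M_3 = 6(Δ_2 - Δ_1) = -12
Natural end conditions: M_0 = M_3 = 0.
Solving the tridiagonal system: M_0 = 0, M_1 = -186/35, M_2 = -39/35, M_3 = 0.
On [1, 3], with g_0(t) = a_0 + b_0·(t - 1) + c_0·(t - 1)² + d_0·(t - 1)³: c_0 = M_0/2 = 0, d_0 = (M_1 - M_0)/(6h_0) = -31/70, b_0 = Δ_0 - h_0(2M_0 + M_1)/6 = 439/70.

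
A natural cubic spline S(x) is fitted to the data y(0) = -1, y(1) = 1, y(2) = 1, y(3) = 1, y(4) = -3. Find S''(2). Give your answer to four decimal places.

2.5714

Write m_i for S''(x_i). With h_i = 1, 1, 1, 1 and divided differences Δ_i = 2, 0, 0, -4, the continuity of S' gives the tridiagonal system
  1·m_0 + 4·m_1 + 1·m_2 = 6(Δ_1 - Δ_0) = -12
  1·m_1 + 4·m_2 + 1·m_3 = 6(Δ_2 - Δ_1) = 0
  1·m_2 + 4·m_3 + 1·m_4 = 6(Δ_3 - Δ_2) = -24
Natural end conditions: m_0 = m_4 = 0.
Forward elimination and back-substitution give m_0 = 0, m_1 = -51/14, m_2 = 18/7, m_3 = -93/14, m_4 = 0.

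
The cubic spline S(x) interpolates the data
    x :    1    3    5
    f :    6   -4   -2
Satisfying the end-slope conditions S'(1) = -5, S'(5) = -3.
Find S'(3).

With m_i denoting the second derivative at x_i, h_i = 2, 2, and Δ_i = (y_(i+1) − y_i)/h_i = -5, 1:
  2·m_0 + 8·m_1 + 2·m_2 = 6(Δ_1 - Δ_0) = 36
Clamped end conditions give two more equations: 2h_0·m_0 + h_0·m_1 = 6(Δ_0 - S'(1)) = 0 and h_1·m_1 + 2h_1·m_2 = 6(S'(5) - Δ_1) = -24.
Hence m_0 = -4, m_1 = 8, m_2 = -10.
On [3, 5], S'(x) = b_1 + 2c_1·(x - 3) + 3d_1·(x - 3)² with b_1 = Δ_1 - h_1(2m_1 + m_2)/6 = -1, c_1 = m_1/2 = 4, d_1 = (m_2 - m_1)/(6h_1) = -3/2. So S'(3) = -1.

-1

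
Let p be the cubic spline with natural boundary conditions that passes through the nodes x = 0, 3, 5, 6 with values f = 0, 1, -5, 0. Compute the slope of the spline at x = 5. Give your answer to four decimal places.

Write M_i for p''(x_i). With h_i = 3, 2, 1 and divided differences Δ_i = 1/3, -3, 5, the continuity of p' gives the tridiagonal system
  3·M_0 + 10·M_1 + 2·M_2 = 6(Δ_1 - Δ_0) = -20
  2·M_1 + 6·M_2 + 1·M_3 = 6(Δ_2 - Δ_1) = 48
Natural end conditions: M_0 = M_3 = 0.
Hence M_0 = 0, M_1 = -27/7, M_2 = 65/7, M_3 = 0.
On [5, 6], p'(x) = b_2 + 2c_2·(x - 5) + 3d_2·(x - 5)² with b_2 = Δ_2 - h_2(2M_2 + M_3)/6 = 40/21, c_2 = M_2/2 = 65/14, d_2 = (M_3 - M_2)/(6h_2) = -65/42. So p'(5) = 40/21.

1.9048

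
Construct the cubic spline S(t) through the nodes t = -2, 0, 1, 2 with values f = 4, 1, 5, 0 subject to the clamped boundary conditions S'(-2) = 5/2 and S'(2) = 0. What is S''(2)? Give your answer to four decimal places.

Let σ_i = S''(x_i). Step sizes h_i = 2, 1, 1; slopes of the chords Δ_i = (y_(i+1) - y_i)/h_i = -3/2, 4, -5.
  2·σ_0 + 6·σ_1 + 1·σ_2 = 6(Δ_1 - Δ_0) = 33
  1·σ_1 + 4·σ_2 + 1·σ_3 = 6(Δ_2 - Δ_1) = -54
Clamped end conditions give two more equations: 2h_0·σ_0 + h_0·σ_1 = 6(Δ_0 - S'(-2)) = -24 and h_2·σ_2 + 2h_2·σ_3 = 6(S'(2) - Δ_2) = 30.
Hence σ_0 = -283/22, σ_1 = 151/11, σ_2 = -260/11, σ_3 = 295/11.

26.8182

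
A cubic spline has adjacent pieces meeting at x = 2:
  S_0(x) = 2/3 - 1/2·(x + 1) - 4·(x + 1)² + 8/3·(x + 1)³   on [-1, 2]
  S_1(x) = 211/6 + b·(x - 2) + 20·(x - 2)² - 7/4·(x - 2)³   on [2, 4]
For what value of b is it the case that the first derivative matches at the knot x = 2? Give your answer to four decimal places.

47.5000

S_0'(x) = -1/2 - 8·(x + 1) + 8·(x + 1)², so S_0'(2) = 95/2. On the right, S_1'(2) = b, so b = 95/2.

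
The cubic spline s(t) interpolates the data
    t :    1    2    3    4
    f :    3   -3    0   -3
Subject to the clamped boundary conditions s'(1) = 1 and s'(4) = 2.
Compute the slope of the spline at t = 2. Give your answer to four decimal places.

With M_i denoting the second derivative at x_i, h_i = 1, 1, 1, and Δ_i = (y_(i+1) − y_i)/h_i = -6, 3, -3:
  1·M_0 + 4·M_1 + 1·M_2 = 6(Δ_1 - Δ_0) = 54
  1·M_1 + 4·M_2 + 1·M_3 = 6(Δ_2 - Δ_1) = -36
Clamped end conditions give two more equations: 2h_0·M_0 + h_0·M_1 = 6(Δ_0 - s'(1)) = -42 and h_2·M_2 + 2h_2·M_3 = 6(s'(4) - Δ_2) = 30.
Hence M_0 = -524/15, M_1 = 418/15, M_2 = -338/15, M_3 = 394/15.
On [2, 3], s'(t) = b_1 + 2c_1·(t - 2) + 3d_1·(t - 2)² with b_1 = Δ_1 - h_1(2M_1 + M_2)/6 = -38/15, c_1 = M_1/2 = 209/15, d_1 = (M_2 - M_1)/(6h_1) = -42/5. So s'(2) = -38/15.

-2.5333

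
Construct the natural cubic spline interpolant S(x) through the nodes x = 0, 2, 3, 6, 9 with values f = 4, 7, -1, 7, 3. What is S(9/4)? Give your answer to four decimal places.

5.1834

Write M_i for S''(x_i). With h_i = 2, 1, 3, 3 and divided differences Δ_i = 3/2, -8, 8/3, -4/3, the continuity of S' gives the tridiagonal system
  2·M_0 + 6·M_1 + 1·M_2 = 6(Δ_1 - Δ_0) = -57
  1·M_1 + 8·M_2 + 3·M_3 = 6(Δ_2 - Δ_1) = 64
  3·M_2 + 12·M_3 + 3·M_4 = 6(Δ_3 - Δ_2) = -24
Natural end conditions: M_0 = M_4 = 0.
Solving the tridiagonal system: M_0 = 0, M_1 = -1933/170, M_2 = 954/85, M_3 = -817/170, M_4 = 0.
On [2, 3], S(x) = 7 - 3101/510·(x - 2) - 1933/340·(x - 2)² + 3841/1020·(x - 2)³.
With (x - 2) = 1/4: S(9/4) = 112791/21760.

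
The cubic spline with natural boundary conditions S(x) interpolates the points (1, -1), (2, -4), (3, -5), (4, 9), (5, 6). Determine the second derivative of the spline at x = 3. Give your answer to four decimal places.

Put M_i = S'' at the i-th knot. Here h = (1, 1, 1, 1) and Δ = (-3, -1, 14, -3), so the interior equations h_(i-1)·M_(i-1) + 2(h_(i-1)+h_i)·M_i + h_i·M_(i+1) = 6(Δ_i − Δ_(i-1)) read
  1·M_0 + 4·M_1 + 1·M_2 = 6(Δ_1 - Δ_0) = 12
  1·M_1 + 4·M_2 + 1·M_3 = 6(Δ_2 - Δ_1) = 90
  1·M_2 + 4·M_3 + 1·M_4 = 6(Δ_3 - Δ_2) = -102
Natural end conditions: M_0 = M_4 = 0.
Forward elimination and back-substitution give M_0 = 0, M_1 = -141/28, M_2 = 225/7, M_3 = -939/28, M_4 = 0.

32.1429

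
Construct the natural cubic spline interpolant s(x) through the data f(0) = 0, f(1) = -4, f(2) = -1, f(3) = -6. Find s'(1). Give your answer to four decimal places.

0.8000

Write σ_i for s''(x_i). With h_i = 1, 1, 1 and divided differences Δ_i = -4, 3, -5, the continuity of s' gives the tridiagonal system
  1·σ_0 + 4·σ_1 + 1·σ_2 = 6(Δ_1 - Δ_0) = 42
  1·σ_1 + 4·σ_2 + 1·σ_3 = 6(Δ_2 - Δ_1) = -48
Natural end conditions: σ_0 = σ_3 = 0.
Forward elimination and back-substitution give σ_0 = 0, σ_1 = 72/5, σ_2 = -78/5, σ_3 = 0.
On [1, 2], s'(x) = b_1 + 2c_1·(x - 1) + 3d_1·(x - 1)² with b_1 = Δ_1 - h_1(2σ_1 + σ_2)/6 = 4/5, c_1 = σ_1/2 = 36/5, d_1 = (σ_2 - σ_1)/(6h_1) = -5. So s'(1) = 4/5.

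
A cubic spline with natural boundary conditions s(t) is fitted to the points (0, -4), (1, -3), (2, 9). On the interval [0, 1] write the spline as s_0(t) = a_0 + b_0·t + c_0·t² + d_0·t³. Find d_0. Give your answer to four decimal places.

Let M_i = s''(x_i). Step sizes h_i = 1, 1; slopes of the chords Δ_i = (y_(i+1) - y_i)/h_i = 1, 12.
  1·M_0 + 4·M_1 + 1·M_2 = 6(Δ_1 - Δ_0) = 66
Natural end conditions: M_0 = M_2 = 0.
Solving the tridiagonal system: M_0 = 0, M_1 = 33/2, M_2 = 0.
On [0, 1], with s_0(t) = a_0 + b_0·t + c_0·t² + d_0·t³: c_0 = M_0/2 = 0, d_0 = (M_1 - M_0)/(6h_0) = 11/4, b_0 = Δ_0 - h_0(2M_0 + M_1)/6 = -7/4.

2.7500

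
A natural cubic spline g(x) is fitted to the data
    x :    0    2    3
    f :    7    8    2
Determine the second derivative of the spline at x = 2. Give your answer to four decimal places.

-6.5000

With M_i denoting the second derivative at x_i, h_i = 2, 1, and Δ_i = (y_(i+1) − y_i)/h_i = 1/2, -6:
  2·M_0 + 6·M_1 + 1·M_2 = 6(Δ_1 - Δ_0) = -39
Natural end conditions: M_0 = M_2 = 0.
Solving: M_0 = 0, M_1 = -13/2, M_2 = 0.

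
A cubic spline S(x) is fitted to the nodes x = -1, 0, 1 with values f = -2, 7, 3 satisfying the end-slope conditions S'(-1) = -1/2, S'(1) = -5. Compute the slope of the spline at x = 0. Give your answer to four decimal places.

Write σ_i for S''(x_i). With h_i = 1, 1 and divided differences Δ_i = 9, -4, the continuity of S' gives the tridiagonal system
  1·σ_0 + 4·σ_1 + 1·σ_2 = 6(Δ_1 - Δ_0) = -78
Clamped end conditions give two more equations: 2h_0·σ_0 + h_0·σ_1 = 6(Δ_0 - S'(-1)) = 57 and h_1·σ_1 + 2h_1·σ_2 = 6(S'(1) - Δ_1) = -6.
Solving: σ_0 = 183/4, σ_1 = -69/2, σ_2 = 57/4.
On [0, 1], S'(x) = b_1 + 2c_1·x + 3d_1·x² with b_1 = Δ_1 - h_1(2σ_1 + σ_2)/6 = 41/8, c_1 = σ_1/2 = -69/4, d_1 = (σ_2 - σ_1)/(6h_1) = 65/8. So S'(0) = 41/8.

5.1250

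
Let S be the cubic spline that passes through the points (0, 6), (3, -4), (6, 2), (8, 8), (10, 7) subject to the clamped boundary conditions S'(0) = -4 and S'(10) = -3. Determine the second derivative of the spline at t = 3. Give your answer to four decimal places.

2.8143

Put M_i = S'' at the i-th knot. Here h = (3, 3, 2, 2) and Δ = (-10/3, 2, 3, -1/2), so the interior equations h_(i-1)·M_(i-1) + 2(h_(i-1)+h_i)·M_i + h_i·M_(i+1) = 6(Δ_i − Δ_(i-1)) read
  3·M_0 + 12·M_1 + 3·M_2 = 6(Δ_1 - Δ_0) = 32
  3·M_1 + 10·M_2 + 2·M_3 = 6(Δ_2 - Δ_1) = 6
  2·M_2 + 8·M_3 + 2·M_4 = 6(Δ_3 - Δ_2) = -21
Clamped end conditions give two more equations: 2h_0·M_0 + h_0·M_1 = 6(Δ_0 - S'(0)) = 4 and h_3·M_3 + 2h_3·M_4 = 6(S'(10) - Δ_3) = -15.
Solving: M_0 = -311/420, M_1 = 197/70, M_2 = 3/20, M_3 = -69/35, M_4 = -387/140.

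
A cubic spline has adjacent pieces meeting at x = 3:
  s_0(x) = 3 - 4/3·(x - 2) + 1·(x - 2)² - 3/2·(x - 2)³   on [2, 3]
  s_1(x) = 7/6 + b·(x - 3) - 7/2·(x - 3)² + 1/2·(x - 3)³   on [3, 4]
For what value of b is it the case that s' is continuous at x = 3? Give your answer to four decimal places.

s_0'(x) = -4/3 + 2·(x - 2) - 9/2·(x - 2)², so s_0'(3) = -23/6. On the right, s_1'(3) = b, so b = -23/6.

-3.8333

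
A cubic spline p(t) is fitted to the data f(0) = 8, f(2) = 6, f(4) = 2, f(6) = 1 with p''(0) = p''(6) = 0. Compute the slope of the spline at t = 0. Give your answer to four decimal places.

With M_i denoting the second derivative at x_i, h_i = 2, 2, 2, and Δ_i = (y_(i+1) − y_i)/h_i = -1, -2, -1/2:
  2·M_0 + 8·M_1 + 2·M_2 = 6(Δ_1 - Δ_0) = -6
  2·M_1 + 8·M_2 + 2·M_3 = 6(Δ_2 - Δ_1) = 9
Natural end conditions: M_0 = M_3 = 0.
Solving the tridiagonal system: M_0 = 0, M_1 = -11/10, M_2 = 7/5, M_3 = 0.
On [0, 2], p'(t) = b_0 + 2c_0·t + 3d_0·t² with b_0 = Δ_0 - h_0(2M_0 + M_1)/6 = -19/30, c_0 = M_0/2 = 0, d_0 = (M_1 - M_0)/(6h_0) = -11/120. So p'(0) = -19/30.

-0.6333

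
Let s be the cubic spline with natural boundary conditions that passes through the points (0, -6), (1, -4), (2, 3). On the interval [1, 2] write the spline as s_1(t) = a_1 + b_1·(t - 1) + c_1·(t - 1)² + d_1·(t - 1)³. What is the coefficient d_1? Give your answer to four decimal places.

Let m_i = s''(x_i). Step sizes h_i = 1, 1; slopes of the chords Δ_i = (y_(i+1) - y_i)/h_i = 2, 7.
  1·m_0 + 4·m_1 + 1·m_2 = 6(Δ_1 - Δ_0) = 30
Natural end conditions: m_0 = m_2 = 0.
Hence m_0 = 0, m_1 = 15/2, m_2 = 0.
On [1, 2], with s_1(t) = a_1 + b_1·(t - 1) + c_1·(t - 1)² + d_1·(t - 1)³: c_1 = m_1/2 = 15/4, d_1 = (m_2 - m_1)/(6h_1) = -5/4, b_1 = Δ_1 - h_1(2m_1 + m_2)/6 = 9/2.

-1.2500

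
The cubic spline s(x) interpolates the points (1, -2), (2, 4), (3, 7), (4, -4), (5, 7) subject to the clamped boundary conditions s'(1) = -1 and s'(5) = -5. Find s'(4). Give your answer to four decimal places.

3.5536

Let σ_i = s''(x_i). Step sizes h_i = 1, 1, 1, 1; slopes of the chords Δ_i = (y_(i+1) - y_i)/h_i = 6, 3, -11, 11.
  1·σ_0 + 4·σ_1 + 1·σ_2 = 6(Δ_1 - Δ_0) = -18
  1·σ_1 + 4·σ_2 + 1·σ_3 = 6(Δ_2 - Δ_1) = -84
  1·σ_2 + 4·σ_3 + 1·σ_4 = 6(Δ_3 - Δ_2) = 132
Clamped end conditions give two more equations: 2h_0·σ_0 + h_0·σ_1 = 6(Δ_0 - s'(1)) = 42 and h_3·σ_3 + 2h_3·σ_4 = 6(s'(5) - Δ_3) = -96.
Hence σ_0 = 599/28, σ_1 = -11/14, σ_2 = -145/4, σ_3 = 865/14, σ_4 = -2209/28.
On [4, 5], s'(x) = b_3 + 2c_3·(x - 4) + 3d_3·(x - 4)² with b_3 = Δ_3 - h_3(2σ_3 + σ_4)/6 = 199/56, c_3 = σ_3/2 = 865/28, d_3 = (σ_4 - σ_3)/(6h_3) = -1313/56. So s'(4) = 199/56.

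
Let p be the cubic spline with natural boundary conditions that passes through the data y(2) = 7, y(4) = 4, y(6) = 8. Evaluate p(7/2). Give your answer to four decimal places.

4.1758

Put σ_i = p'' at the i-th knot. Here h = (2, 2) and Δ = (-3/2, 2), so the interior equations h_(i-1)·σ_(i-1) + 2(h_(i-1)+h_i)·σ_i + h_i·σ_(i+1) = 6(Δ_i − Δ_(i-1)) read
  2·σ_0 + 8·σ_1 + 2·σ_2 = 6(Δ_1 - Δ_0) = 21
Natural end conditions: σ_0 = σ_2 = 0.
Solving the tridiagonal system: σ_0 = 0, σ_1 = 21/8, σ_2 = 0.
On [2, 4], p(x) = 7 - 19/8·(x - 2) + 0·(x - 2)² + 7/32·(x - 2)³.
With (x - 2) = 3/2: p(7/2) = 1069/256.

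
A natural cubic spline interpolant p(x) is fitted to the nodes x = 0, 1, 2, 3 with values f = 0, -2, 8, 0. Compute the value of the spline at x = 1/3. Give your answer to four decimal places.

-1.9704

With M_i denoting the second derivative at x_i, h_i = 1, 1, 1, and Δ_i = (y_(i+1) − y_i)/h_i = -2, 10, -8:
  1·M_0 + 4·M_1 + 1·M_2 = 6(Δ_1 - Δ_0) = 72
  1·M_1 + 4·M_2 + 1·M_3 = 6(Δ_2 - Δ_1) = -108
Natural end conditions: M_0 = M_3 = 0.
Solving the tridiagonal system: M_0 = 0, M_1 = 132/5, M_2 = -168/5, M_3 = 0.
On [0, 1], p(x) = 0 - 32/5·x + 0·x² + 22/5·x³.
With x = 1/3: p(1/3) = -266/135.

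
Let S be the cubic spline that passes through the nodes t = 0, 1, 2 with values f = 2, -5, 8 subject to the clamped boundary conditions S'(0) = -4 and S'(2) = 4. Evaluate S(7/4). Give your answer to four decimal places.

Put M_i = S'' at the i-th knot. Here h = (1, 1) and Δ = (-7, 13), so the interior equations h_(i-1)·M_(i-1) + 2(h_(i-1)+h_i)·M_i + h_i·M_(i+1) = 6(Δ_i − Δ_(i-1)) read
  1·M_0 + 4·M_1 + 1·M_2 = 6(Δ_1 - Δ_0) = 120
Clamped end conditions give two more equations: 2h_0·M_0 + h_0·M_1 = 6(Δ_0 - S'(0)) = -18 and h_1·M_1 + 2h_1·M_2 = 6(S'(2) - Δ_1) = -54.
Forward elimination and back-substitution give M_0 = -35, M_1 = 52, M_2 = -53.
On [1, 2], S(t) = -5 + 9/2·(t - 1) + 26·(t - 1)² - 35/2·(t - 1)³.
With (t - 1) = 3/4: S(7/4) = 719/128.

5.6172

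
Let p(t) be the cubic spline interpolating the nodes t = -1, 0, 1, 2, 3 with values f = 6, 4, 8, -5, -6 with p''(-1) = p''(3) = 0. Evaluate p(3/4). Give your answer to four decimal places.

8.3041

With M_i denoting the second derivative at x_i, h_i = 1, 1, 1, 1, and Δ_i = (y_(i+1) − y_i)/h_i = -2, 4, -13, -1:
  1·M_0 + 4·M_1 + 1·M_2 = 6(Δ_1 - Δ_0) = 36
  1·M_1 + 4·M_2 + 1·M_3 = 6(Δ_2 - Δ_1) = -102
  1·M_2 + 4·M_3 + 1·M_4 = 6(Δ_3 - Δ_2) = 72
Natural end conditions: M_0 = M_4 = 0.
Solving: M_0 = 0, M_1 = 255/14, M_2 = -258/7, M_3 = 381/14, M_4 = 0.
On [0, 1], p(t) = 4 + 57/14·t + 255/28·t² - 257/28·t³.
With t = 3/4: p(3/4) = 14881/1792.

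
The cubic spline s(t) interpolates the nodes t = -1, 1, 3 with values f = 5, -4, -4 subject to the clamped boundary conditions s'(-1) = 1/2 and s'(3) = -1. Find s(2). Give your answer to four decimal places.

Write σ_i for s''(x_i). With h_i = 2, 2 and divided differences Δ_i = -9/2, 0, the continuity of s' gives the tridiagonal system
  2·σ_0 + 8·σ_1 + 2·σ_2 = 6(Δ_1 - Δ_0) = 27
Clamped end conditions give two more equations: 2h_0·σ_0 + h_0·σ_1 = 6(Δ_0 - s'(-1)) = -30 and h_1·σ_1 + 2h_1·σ_2 = 6(s'(3) - Δ_1) = -6.
Forward elimination and back-substitution give σ_0 = -45/4, σ_1 = 15/2, σ_2 = -21/4.
On [1, 3], s(t) = -4 - 13/4·(t - 1) + 15/4·(t - 1)² - 17/16·(t - 1)³.
With (t - 1) = 1: s(2) = -73/16.

-4.5625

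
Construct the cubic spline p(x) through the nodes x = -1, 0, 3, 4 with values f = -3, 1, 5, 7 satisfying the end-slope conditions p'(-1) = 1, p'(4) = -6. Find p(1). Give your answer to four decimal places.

2.8448

Write M_i for p''(x_i). With h_i = 1, 3, 1 and divided differences Δ_i = 4, 4/3, 2, the continuity of p' gives the tridiagonal system
  1·M_0 + 8·M_1 + 3·M_2 = 6(Δ_1 - Δ_0) = -16
  3·M_1 + 8·M_2 + 1·M_3 = 6(Δ_2 - Δ_1) = 4
Clamped end conditions give two more equations: 2h_0·M_0 + h_0·M_1 = 6(Δ_0 - p'(-1)) = 18 and h_2·M_2 + 2h_2·M_3 = 6(p'(4) - Δ_2) = -48.
Hence M_0 = 748/63, M_1 = -362/63, M_2 = 380/63, M_3 = -1702/63.
On [0, 3], p(x) = 1 + 256/63·x - 181/63·x² + 53/81·x³.
With x = 1: p(1) = 1613/567.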